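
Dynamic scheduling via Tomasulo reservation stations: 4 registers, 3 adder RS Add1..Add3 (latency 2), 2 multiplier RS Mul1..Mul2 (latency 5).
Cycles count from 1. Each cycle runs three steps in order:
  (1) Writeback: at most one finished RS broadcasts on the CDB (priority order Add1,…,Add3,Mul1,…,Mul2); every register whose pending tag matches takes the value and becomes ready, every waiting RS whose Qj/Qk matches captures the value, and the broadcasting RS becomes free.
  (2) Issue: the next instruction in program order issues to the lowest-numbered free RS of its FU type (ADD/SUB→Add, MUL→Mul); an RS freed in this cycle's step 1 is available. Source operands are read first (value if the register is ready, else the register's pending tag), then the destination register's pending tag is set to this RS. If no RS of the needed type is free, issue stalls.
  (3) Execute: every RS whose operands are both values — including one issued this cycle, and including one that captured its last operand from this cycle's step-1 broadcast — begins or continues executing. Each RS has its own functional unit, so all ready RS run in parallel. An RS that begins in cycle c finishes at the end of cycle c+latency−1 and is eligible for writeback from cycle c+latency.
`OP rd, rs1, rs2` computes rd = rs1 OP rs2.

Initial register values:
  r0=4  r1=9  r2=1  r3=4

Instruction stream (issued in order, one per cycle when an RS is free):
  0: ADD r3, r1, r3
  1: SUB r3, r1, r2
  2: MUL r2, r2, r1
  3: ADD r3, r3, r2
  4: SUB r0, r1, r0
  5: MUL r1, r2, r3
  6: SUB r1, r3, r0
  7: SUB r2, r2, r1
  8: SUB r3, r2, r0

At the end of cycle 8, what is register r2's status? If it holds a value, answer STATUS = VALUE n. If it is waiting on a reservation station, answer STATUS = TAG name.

c1: issue ADD r3<-Add1 | r0:4,r1:9,r2:1,r3:Add1
c2: issue SUB r3<-Add2 | r0:4,r1:9,r2:1,r3:Add2
c3: CDB Add1=13; issue MUL r2<-Mul1 | r0:4,r1:9,r2:Mul1,r3:Add2
c4: CDB Add2=8; issue ADD r3<-Add1 | r0:4,r1:9,r2:Mul1,r3:Add1
c5: issue SUB r0<-Add2 | r0:Add2,r1:9,r2:Mul1,r3:Add1
c6: issue MUL r1<-Mul2 | r0:Add2,r1:Mul2,r2:Mul1,r3:Add1
c7: CDB Add2=5; issue SUB r1<-Add2 | r0:5,r1:Add2,r2:Mul1,r3:Add1
c8: CDB Mul1=9; issue SUB r2<-Add3 | r0:5,r1:Add2,r2:Add3,r3:Add1

STATUS = TAG Add3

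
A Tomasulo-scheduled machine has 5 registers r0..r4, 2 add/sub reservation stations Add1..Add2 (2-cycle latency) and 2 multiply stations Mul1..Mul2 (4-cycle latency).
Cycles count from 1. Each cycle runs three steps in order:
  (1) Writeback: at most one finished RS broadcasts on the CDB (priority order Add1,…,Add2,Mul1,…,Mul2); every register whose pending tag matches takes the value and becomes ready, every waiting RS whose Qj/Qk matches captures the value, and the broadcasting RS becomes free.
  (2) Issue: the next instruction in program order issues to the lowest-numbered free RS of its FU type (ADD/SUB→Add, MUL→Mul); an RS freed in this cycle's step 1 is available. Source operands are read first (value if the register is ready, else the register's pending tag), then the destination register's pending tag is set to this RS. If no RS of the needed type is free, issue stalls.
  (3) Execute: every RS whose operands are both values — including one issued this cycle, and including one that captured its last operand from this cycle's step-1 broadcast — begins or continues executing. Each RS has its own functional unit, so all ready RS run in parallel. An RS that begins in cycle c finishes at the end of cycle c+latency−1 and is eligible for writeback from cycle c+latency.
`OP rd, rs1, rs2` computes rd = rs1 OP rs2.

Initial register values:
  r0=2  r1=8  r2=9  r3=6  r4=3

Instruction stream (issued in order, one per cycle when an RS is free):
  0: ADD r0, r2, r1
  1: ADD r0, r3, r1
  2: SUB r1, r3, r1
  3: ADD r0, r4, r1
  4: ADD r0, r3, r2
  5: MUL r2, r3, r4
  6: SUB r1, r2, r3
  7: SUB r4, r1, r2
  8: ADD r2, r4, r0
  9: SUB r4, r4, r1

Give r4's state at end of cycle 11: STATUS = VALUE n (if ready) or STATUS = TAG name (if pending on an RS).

  c1: issue ADD r0<-Add1  regs: r0:Add1,r1:8,r2:9,r3:6,r4:3
  c2: issue ADD r0<-Add2  regs: r0:Add2,r1:8,r2:9,r3:6,r4:3
  c3: CDB Add1=17; issue SUB r1<-Add1  regs: r0:Add2,r1:Add1,r2:9,r3:6,r4:3
  c4: CDB Add2=14; issue ADD r0<-Add2  regs: r0:Add2,r1:Add1,r2:9,r3:6,r4:3
  c5: CDB Add1=-2; issue ADD r0<-Add1  regs: r0:Add1,r1:-2,r2:9,r3:6,r4:3
  c6: issue MUL r2<-Mul1  regs: r0:Add1,r1:-2,r2:Mul1,r3:6,r4:3
  c7: CDB Add1=15; issue SUB r1<-Add1  regs: r0:15,r1:Add1,r2:Mul1,r3:6,r4:3
  c8: CDB Add2=1; issue SUB r4<-Add2  regs: r0:15,r1:Add1,r2:Mul1,r3:6,r4:Add2
  c9: stall  regs: r0:15,r1:Add1,r2:Mul1,r3:6,r4:Add2
  c10: CDB Mul1=18; stall  regs: r0:15,r1:Add1,r2:18,r3:6,r4:Add2
  c11: stall  regs: r0:15,r1:Add1,r2:18,r3:6,r4:Add2

STATUS = TAG Add2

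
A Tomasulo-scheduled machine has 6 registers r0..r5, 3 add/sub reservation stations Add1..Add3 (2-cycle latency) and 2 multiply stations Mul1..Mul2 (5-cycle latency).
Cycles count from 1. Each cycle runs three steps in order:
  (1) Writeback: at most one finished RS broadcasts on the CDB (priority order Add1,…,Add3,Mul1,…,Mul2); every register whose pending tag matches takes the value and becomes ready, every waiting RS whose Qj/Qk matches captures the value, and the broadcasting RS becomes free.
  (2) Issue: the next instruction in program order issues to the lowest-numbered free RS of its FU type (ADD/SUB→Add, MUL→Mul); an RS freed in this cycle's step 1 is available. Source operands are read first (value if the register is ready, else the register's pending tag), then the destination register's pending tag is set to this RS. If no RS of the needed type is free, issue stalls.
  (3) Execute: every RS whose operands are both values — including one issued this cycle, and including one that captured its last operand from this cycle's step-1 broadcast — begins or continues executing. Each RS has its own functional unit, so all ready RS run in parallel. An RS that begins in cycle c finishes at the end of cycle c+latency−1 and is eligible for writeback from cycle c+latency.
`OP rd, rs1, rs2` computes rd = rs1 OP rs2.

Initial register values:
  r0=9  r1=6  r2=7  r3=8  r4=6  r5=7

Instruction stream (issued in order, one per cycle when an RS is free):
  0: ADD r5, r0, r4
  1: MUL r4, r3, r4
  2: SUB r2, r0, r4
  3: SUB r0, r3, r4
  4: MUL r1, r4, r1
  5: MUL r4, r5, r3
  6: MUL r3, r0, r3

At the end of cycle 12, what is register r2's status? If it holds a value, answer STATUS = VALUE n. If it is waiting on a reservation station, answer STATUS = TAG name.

c1: issue ADD r5<-Add1 | r0:9,r1:6,r2:7,r3:8,r4:6,r5:Add1
c2: issue MUL r4<-Mul1 | r0:9,r1:6,r2:7,r3:8,r4:Mul1,r5:Add1
c3: CDB Add1=15; issue SUB r2<-Add1 | r0:9,r1:6,r2:Add1,r3:8,r4:Mul1,r5:15
c4: issue SUB r0<-Add2 | r0:Add2,r1:6,r2:Add1,r3:8,r4:Mul1,r5:15
c5: issue MUL r1<-Mul2 | r0:Add2,r1:Mul2,r2:Add1,r3:8,r4:Mul1,r5:15
c6: stall | r0:Add2,r1:Mul2,r2:Add1,r3:8,r4:Mul1,r5:15
c7: CDB Mul1=48; issue MUL r4<-Mul1 | r0:Add2,r1:Mul2,r2:Add1,r3:8,r4:Mul1,r5:15
c8: stall | r0:Add2,r1:Mul2,r2:Add1,r3:8,r4:Mul1,r5:15
c9: CDB Add1=-39; stall | r0:Add2,r1:Mul2,r2:-39,r3:8,r4:Mul1,r5:15
c10: CDB Add2=-40; stall | r0:-40,r1:Mul2,r2:-39,r3:8,r4:Mul1,r5:15
c11: stall | r0:-40,r1:Mul2,r2:-39,r3:8,r4:Mul1,r5:15
c12: CDB Mul1=120; issue MUL r3<-Mul1 | r0:-40,r1:Mul2,r2:-39,r3:Mul1,r4:120,r5:15

STATUS = VALUE -39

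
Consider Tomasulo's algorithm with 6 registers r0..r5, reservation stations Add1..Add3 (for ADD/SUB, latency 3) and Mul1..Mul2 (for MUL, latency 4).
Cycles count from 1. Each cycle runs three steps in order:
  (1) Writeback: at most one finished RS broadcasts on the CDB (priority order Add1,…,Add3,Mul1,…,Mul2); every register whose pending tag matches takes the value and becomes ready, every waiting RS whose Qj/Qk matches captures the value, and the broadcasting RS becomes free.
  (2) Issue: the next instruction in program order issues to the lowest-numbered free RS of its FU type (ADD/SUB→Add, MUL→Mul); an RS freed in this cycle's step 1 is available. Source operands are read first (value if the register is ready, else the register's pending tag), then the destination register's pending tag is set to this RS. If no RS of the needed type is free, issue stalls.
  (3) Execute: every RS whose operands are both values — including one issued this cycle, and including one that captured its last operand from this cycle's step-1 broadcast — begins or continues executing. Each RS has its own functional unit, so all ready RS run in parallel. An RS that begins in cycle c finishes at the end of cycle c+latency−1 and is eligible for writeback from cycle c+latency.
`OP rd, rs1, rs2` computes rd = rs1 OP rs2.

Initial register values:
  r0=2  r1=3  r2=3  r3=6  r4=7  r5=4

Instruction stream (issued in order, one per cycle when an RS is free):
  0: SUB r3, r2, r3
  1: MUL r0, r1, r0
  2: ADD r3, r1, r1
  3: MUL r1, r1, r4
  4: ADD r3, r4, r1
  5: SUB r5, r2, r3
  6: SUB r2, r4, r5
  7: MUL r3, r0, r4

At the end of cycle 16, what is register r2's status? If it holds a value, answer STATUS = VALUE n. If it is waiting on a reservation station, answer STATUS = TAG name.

  c1: issue SUB r3<-Add1  regs: r0:2,r1:3,r2:3,r3:Add1,r4:7,r5:4
  c2: issue MUL r0<-Mul1  regs: r0:Mul1,r1:3,r2:3,r3:Add1,r4:7,r5:4
  c3: issue ADD r3<-Add2  regs: r0:Mul1,r1:3,r2:3,r3:Add2,r4:7,r5:4
  c4: CDB Add1=-3; issue MUL r1<-Mul2  regs: r0:Mul1,r1:Mul2,r2:3,r3:Add2,r4:7,r5:4
  c5: issue ADD r3<-Add1  regs: r0:Mul1,r1:Mul2,r2:3,r3:Add1,r4:7,r5:4
  c6: CDB Add2=6; issue SUB r5<-Add2  regs: r0:Mul1,r1:Mul2,r2:3,r3:Add1,r4:7,r5:Add2
  c7: CDB Mul1=6; issue SUB r2<-Add3  regs: r0:6,r1:Mul2,r2:Add3,r3:Add1,r4:7,r5:Add2
  c8: CDB Mul2=21; issue MUL r3<-Mul1  regs: r0:6,r1:21,r2:Add3,r3:Mul1,r4:7,r5:Add2
  c9: -  regs: r0:6,r1:21,r2:Add3,r3:Mul1,r4:7,r5:Add2
  c10: -  regs: r0:6,r1:21,r2:Add3,r3:Mul1,r4:7,r5:Add2
  c11: CDB Add1=28  regs: r0:6,r1:21,r2:Add3,r3:Mul1,r4:7,r5:Add2
  c12: CDB Mul1=42  regs: r0:6,r1:21,r2:Add3,r3:42,r4:7,r5:Add2
  c13: -  regs: r0:6,r1:21,r2:Add3,r3:42,r4:7,r5:Add2
  c14: CDB Add2=-25  regs: r0:6,r1:21,r2:Add3,r3:42,r4:7,r5:-25
  c15: -  regs: r0:6,r1:21,r2:Add3,r3:42,r4:7,r5:-25
  c16: -  regs: r0:6,r1:21,r2:Add3,r3:42,r4:7,r5:-25

STATUS = TAG Add3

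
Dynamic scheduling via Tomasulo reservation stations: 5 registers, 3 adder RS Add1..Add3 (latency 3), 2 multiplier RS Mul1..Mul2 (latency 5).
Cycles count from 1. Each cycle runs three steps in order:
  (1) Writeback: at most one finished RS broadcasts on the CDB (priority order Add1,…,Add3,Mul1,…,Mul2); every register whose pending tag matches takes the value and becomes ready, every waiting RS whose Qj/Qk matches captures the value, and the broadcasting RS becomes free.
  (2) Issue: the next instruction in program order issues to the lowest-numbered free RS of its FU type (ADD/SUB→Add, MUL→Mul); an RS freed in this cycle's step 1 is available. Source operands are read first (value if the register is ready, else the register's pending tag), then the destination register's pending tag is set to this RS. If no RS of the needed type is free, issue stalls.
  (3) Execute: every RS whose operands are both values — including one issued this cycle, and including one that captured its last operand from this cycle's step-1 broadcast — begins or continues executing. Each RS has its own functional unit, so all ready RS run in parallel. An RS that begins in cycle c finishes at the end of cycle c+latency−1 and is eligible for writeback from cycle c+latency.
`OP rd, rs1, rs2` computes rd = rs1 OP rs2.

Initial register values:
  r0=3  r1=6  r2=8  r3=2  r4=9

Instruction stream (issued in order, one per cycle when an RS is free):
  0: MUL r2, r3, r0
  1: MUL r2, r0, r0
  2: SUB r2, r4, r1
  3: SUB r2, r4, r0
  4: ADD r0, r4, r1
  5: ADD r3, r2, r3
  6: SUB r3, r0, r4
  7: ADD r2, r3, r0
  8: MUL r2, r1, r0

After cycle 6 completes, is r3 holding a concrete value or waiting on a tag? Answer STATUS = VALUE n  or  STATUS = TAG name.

  c1: issue MUL r2<-Mul1  regs: r0:3,r1:6,r2:Mul1,r3:2,r4:9
  c2: issue MUL r2<-Mul2  regs: r0:3,r1:6,r2:Mul2,r3:2,r4:9
  c3: issue SUB r2<-Add1  regs: r0:3,r1:6,r2:Add1,r3:2,r4:9
  c4: issue SUB r2<-Add2  regs: r0:3,r1:6,r2:Add2,r3:2,r4:9
  c5: issue ADD r0<-Add3  regs: r0:Add3,r1:6,r2:Add2,r3:2,r4:9
  c6: CDB Add1=3; issue ADD r3<-Add1  regs: r0:Add3,r1:6,r2:Add2,r3:Add1,r4:9

STATUS = TAG Add1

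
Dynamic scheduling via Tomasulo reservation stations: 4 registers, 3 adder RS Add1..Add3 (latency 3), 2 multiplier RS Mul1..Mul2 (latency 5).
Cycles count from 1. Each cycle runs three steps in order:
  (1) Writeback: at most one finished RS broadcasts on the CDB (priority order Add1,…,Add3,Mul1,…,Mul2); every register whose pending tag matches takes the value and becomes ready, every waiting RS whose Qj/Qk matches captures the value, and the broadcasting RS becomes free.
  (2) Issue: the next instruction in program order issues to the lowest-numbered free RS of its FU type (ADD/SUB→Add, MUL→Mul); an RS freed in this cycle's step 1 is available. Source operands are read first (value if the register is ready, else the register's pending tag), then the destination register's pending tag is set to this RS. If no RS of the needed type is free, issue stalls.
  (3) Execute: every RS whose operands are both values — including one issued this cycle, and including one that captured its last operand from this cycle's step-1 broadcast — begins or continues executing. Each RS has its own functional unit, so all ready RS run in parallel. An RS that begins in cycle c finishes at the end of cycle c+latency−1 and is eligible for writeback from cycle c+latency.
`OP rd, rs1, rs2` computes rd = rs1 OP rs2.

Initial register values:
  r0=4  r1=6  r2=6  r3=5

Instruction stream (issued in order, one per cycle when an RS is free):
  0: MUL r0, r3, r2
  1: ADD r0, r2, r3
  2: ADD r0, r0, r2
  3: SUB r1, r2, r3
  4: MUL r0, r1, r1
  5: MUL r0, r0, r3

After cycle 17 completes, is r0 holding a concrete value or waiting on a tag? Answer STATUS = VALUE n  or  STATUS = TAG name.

cycle 1: issue MUL r0<-Mul1 // r0:Mul1,r1:6,r2:6,r3:5
cycle 2: issue ADD r0<-Add1 // r0:Add1,r1:6,r2:6,r3:5
cycle 3: issue ADD r0<-Add2 // r0:Add2,r1:6,r2:6,r3:5
cycle 4: issue SUB r1<-Add3 // r0:Add2,r1:Add3,r2:6,r3:5
cycle 5: CDB Add1=11; issue MUL r0<-Mul2 // r0:Mul2,r1:Add3,r2:6,r3:5
cycle 6: CDB Mul1=30; issue MUL r0<-Mul1 // r0:Mul1,r1:Add3,r2:6,r3:5
cycle 7: CDB Add3=1 // r0:Mul1,r1:1,r2:6,r3:5
cycle 8: CDB Add2=17 // r0:Mul1,r1:1,r2:6,r3:5
cycle 9: - // r0:Mul1,r1:1,r2:6,r3:5
cycle 10: - // r0:Mul1,r1:1,r2:6,r3:5
cycle 11: - // r0:Mul1,r1:1,r2:6,r3:5
cycle 12: CDB Mul2=1 // r0:Mul1,r1:1,r2:6,r3:5
cycle 13: - // r0:Mul1,r1:1,r2:6,r3:5
cycle 14: - // r0:Mul1,r1:1,r2:6,r3:5
cycle 15: - // r0:Mul1,r1:1,r2:6,r3:5
cycle 16: - // r0:Mul1,r1:1,r2:6,r3:5
cycle 17: CDB Mul1=5 // r0:5,r1:1,r2:6,r3:5

STATUS = VALUE 5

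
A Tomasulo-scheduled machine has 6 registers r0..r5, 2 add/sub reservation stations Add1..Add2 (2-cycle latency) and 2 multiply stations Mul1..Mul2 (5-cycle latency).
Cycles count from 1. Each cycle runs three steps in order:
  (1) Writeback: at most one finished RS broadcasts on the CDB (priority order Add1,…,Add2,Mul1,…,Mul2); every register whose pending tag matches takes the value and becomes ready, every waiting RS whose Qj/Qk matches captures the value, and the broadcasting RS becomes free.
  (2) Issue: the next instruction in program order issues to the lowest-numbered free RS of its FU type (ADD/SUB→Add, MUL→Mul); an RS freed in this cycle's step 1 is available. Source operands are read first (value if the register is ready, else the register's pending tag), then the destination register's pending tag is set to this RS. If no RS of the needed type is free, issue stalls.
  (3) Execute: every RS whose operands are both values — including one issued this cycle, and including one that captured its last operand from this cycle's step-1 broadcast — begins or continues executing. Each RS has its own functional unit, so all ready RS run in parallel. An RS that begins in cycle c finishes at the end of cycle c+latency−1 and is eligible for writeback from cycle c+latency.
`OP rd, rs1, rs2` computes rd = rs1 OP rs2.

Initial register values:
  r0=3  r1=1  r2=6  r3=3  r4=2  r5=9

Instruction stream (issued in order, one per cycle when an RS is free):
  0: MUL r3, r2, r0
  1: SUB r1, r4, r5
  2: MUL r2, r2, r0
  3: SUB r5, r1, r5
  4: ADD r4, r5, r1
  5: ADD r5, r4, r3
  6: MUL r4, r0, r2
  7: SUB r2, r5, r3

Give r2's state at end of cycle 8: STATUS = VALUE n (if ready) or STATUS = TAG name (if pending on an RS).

STATUS = TAG Add2

c1: issue MUL r3<-Mul1 | r0:3,r1:1,r2:6,r3:Mul1,r4:2,r5:9
c2: issue SUB r1<-Add1 | r0:3,r1:Add1,r2:6,r3:Mul1,r4:2,r5:9
c3: issue MUL r2<-Mul2 | r0:3,r1:Add1,r2:Mul2,r3:Mul1,r4:2,r5:9
c4: CDB Add1=-7; issue SUB r5<-Add1 | r0:3,r1:-7,r2:Mul2,r3:Mul1,r4:2,r5:Add1
c5: issue ADD r4<-Add2 | r0:3,r1:-7,r2:Mul2,r3:Mul1,r4:Add2,r5:Add1
c6: CDB Add1=-16; issue ADD r5<-Add1 | r0:3,r1:-7,r2:Mul2,r3:Mul1,r4:Add2,r5:Add1
c7: CDB Mul1=18; issue MUL r4<-Mul1 | r0:3,r1:-7,r2:Mul2,r3:18,r4:Mul1,r5:Add1
c8: CDB Add2=-23; issue SUB r2<-Add2 | r0:3,r1:-7,r2:Add2,r3:18,r4:Mul1,r5:Add1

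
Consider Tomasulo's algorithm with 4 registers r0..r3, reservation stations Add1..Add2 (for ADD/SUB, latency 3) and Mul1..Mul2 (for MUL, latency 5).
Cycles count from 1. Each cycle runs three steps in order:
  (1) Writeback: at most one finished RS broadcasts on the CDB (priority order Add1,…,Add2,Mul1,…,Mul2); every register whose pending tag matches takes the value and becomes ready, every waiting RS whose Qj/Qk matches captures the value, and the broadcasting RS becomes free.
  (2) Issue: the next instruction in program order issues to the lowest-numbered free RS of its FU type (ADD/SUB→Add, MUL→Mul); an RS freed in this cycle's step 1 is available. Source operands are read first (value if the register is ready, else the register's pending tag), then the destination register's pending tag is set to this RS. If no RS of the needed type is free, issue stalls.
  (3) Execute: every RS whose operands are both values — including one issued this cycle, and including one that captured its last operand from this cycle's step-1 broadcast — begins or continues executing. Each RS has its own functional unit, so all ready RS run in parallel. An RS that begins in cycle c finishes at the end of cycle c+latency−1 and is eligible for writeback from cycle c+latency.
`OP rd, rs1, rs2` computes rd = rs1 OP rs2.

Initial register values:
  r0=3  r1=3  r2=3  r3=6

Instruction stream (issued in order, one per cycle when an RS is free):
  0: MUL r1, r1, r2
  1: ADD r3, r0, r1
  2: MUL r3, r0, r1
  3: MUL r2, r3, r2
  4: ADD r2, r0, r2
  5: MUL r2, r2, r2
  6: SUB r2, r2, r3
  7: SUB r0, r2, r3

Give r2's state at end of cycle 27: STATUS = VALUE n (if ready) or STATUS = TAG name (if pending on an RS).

c1: issue MUL r1<-Mul1 | r0:3,r1:Mul1,r2:3,r3:6
c2: issue ADD r3<-Add1 | r0:3,r1:Mul1,r2:3,r3:Add1
c3: issue MUL r3<-Mul2 | r0:3,r1:Mul1,r2:3,r3:Mul2
c4: stall | r0:3,r1:Mul1,r2:3,r3:Mul2
c5: stall | r0:3,r1:Mul1,r2:3,r3:Mul2
c6: CDB Mul1=9; issue MUL r2<-Mul1 | r0:3,r1:9,r2:Mul1,r3:Mul2
c7: issue ADD r2<-Add2 | r0:3,r1:9,r2:Add2,r3:Mul2
c8: stall | r0:3,r1:9,r2:Add2,r3:Mul2
c9: CDB Add1=12; stall | r0:3,r1:9,r2:Add2,r3:Mul2
c10: stall | r0:3,r1:9,r2:Add2,r3:Mul2
c11: CDB Mul2=27; issue MUL r2<-Mul2 | r0:3,r1:9,r2:Mul2,r3:27
c12: issue SUB r2<-Add1 | r0:3,r1:9,r2:Add1,r3:27
c13: stall | r0:3,r1:9,r2:Add1,r3:27
c14: stall | r0:3,r1:9,r2:Add1,r3:27
c15: stall | r0:3,r1:9,r2:Add1,r3:27
c16: CDB Mul1=81; stall | r0:3,r1:9,r2:Add1,r3:27
c17: stall | r0:3,r1:9,r2:Add1,r3:27
c18: stall | r0:3,r1:9,r2:Add1,r3:27
c19: CDB Add2=84; issue SUB r0<-Add2 | r0:Add2,r1:9,r2:Add1,r3:27
c20: - | r0:Add2,r1:9,r2:Add1,r3:27
c21: - | r0:Add2,r1:9,r2:Add1,r3:27
c22: - | r0:Add2,r1:9,r2:Add1,r3:27
c23: - | r0:Add2,r1:9,r2:Add1,r3:27
c24: CDB Mul2=7056 | r0:Add2,r1:9,r2:Add1,r3:27
c25: - | r0:Add2,r1:9,r2:Add1,r3:27
c26: - | r0:Add2,r1:9,r2:Add1,r3:27
c27: CDB Add1=7029 | r0:Add2,r1:9,r2:7029,r3:27

STATUS = VALUE 7029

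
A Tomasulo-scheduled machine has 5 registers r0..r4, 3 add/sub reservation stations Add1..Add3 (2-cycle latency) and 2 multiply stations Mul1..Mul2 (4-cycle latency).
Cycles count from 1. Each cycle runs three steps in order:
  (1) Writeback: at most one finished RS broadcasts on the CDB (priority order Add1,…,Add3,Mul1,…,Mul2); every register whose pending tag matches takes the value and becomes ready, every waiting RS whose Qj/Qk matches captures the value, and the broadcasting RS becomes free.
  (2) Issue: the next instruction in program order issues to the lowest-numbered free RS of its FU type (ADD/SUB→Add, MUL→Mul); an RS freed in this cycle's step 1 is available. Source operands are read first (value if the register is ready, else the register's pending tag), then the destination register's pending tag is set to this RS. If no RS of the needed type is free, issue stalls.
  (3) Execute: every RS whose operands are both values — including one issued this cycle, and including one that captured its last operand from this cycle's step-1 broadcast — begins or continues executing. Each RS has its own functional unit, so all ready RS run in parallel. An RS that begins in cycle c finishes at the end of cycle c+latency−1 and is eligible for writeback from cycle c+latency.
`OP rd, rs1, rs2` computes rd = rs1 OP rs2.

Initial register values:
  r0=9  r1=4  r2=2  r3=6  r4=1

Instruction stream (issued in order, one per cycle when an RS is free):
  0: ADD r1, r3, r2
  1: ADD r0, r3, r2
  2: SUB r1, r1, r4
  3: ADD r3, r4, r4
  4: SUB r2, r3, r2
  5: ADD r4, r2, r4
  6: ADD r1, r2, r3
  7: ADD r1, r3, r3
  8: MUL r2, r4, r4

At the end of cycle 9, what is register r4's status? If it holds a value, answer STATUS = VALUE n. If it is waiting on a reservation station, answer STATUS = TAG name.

STATUS = TAG Add2

cycle 1: issue ADD r1<-Add1 // r0:9,r1:Add1,r2:2,r3:6,r4:1
cycle 2: issue ADD r0<-Add2 // r0:Add2,r1:Add1,r2:2,r3:6,r4:1
cycle 3: CDB Add1=8; issue SUB r1<-Add1 // r0:Add2,r1:Add1,r2:2,r3:6,r4:1
cycle 4: CDB Add2=8; issue ADD r3<-Add2 // r0:8,r1:Add1,r2:2,r3:Add2,r4:1
cycle 5: CDB Add1=7; issue SUB r2<-Add1 // r0:8,r1:7,r2:Add1,r3:Add2,r4:1
cycle 6: CDB Add2=2; issue ADD r4<-Add2 // r0:8,r1:7,r2:Add1,r3:2,r4:Add2
cycle 7: issue ADD r1<-Add3 // r0:8,r1:Add3,r2:Add1,r3:2,r4:Add2
cycle 8: CDB Add1=0; issue ADD r1<-Add1 // r0:8,r1:Add1,r2:0,r3:2,r4:Add2
cycle 9: issue MUL r2<-Mul1 // r0:8,r1:Add1,r2:Mul1,r3:2,r4:Add2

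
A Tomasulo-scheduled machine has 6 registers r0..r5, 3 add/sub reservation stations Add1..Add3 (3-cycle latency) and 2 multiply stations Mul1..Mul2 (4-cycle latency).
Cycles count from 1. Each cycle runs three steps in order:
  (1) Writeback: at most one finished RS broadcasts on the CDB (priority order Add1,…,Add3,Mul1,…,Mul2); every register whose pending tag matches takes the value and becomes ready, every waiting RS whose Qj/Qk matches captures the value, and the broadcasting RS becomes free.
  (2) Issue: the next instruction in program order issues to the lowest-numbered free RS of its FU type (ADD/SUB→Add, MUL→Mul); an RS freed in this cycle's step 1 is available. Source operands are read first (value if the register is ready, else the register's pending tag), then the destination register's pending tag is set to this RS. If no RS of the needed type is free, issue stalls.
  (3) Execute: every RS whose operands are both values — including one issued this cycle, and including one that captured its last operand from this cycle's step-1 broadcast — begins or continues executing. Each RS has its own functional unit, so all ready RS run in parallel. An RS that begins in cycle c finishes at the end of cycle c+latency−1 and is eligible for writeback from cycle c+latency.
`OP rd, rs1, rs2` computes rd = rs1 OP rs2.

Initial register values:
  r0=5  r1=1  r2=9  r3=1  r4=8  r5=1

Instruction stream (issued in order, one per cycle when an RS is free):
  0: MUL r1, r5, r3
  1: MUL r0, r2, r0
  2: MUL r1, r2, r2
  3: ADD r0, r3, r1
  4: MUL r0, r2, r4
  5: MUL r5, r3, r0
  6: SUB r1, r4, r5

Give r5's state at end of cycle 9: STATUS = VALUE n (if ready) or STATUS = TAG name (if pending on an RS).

STATUS = TAG Mul1

  c1: issue MUL r1<-Mul1  regs: r0:5,r1:Mul1,r2:9,r3:1,r4:8,r5:1
  c2: issue MUL r0<-Mul2  regs: r0:Mul2,r1:Mul1,r2:9,r3:1,r4:8,r5:1
  c3: stall  regs: r0:Mul2,r1:Mul1,r2:9,r3:1,r4:8,r5:1
  c4: stall  regs: r0:Mul2,r1:Mul1,r2:9,r3:1,r4:8,r5:1
  c5: CDB Mul1=1; issue MUL r1<-Mul1  regs: r0:Mul2,r1:Mul1,r2:9,r3:1,r4:8,r5:1
  c6: CDB Mul2=45; issue ADD r0<-Add1  regs: r0:Add1,r1:Mul1,r2:9,r3:1,r4:8,r5:1
  c7: issue MUL r0<-Mul2  regs: r0:Mul2,r1:Mul1,r2:9,r3:1,r4:8,r5:1
  c8: stall  regs: r0:Mul2,r1:Mul1,r2:9,r3:1,r4:8,r5:1
  c9: CDB Mul1=81; issue MUL r5<-Mul1  regs: r0:Mul2,r1:81,r2:9,r3:1,r4:8,r5:Mul1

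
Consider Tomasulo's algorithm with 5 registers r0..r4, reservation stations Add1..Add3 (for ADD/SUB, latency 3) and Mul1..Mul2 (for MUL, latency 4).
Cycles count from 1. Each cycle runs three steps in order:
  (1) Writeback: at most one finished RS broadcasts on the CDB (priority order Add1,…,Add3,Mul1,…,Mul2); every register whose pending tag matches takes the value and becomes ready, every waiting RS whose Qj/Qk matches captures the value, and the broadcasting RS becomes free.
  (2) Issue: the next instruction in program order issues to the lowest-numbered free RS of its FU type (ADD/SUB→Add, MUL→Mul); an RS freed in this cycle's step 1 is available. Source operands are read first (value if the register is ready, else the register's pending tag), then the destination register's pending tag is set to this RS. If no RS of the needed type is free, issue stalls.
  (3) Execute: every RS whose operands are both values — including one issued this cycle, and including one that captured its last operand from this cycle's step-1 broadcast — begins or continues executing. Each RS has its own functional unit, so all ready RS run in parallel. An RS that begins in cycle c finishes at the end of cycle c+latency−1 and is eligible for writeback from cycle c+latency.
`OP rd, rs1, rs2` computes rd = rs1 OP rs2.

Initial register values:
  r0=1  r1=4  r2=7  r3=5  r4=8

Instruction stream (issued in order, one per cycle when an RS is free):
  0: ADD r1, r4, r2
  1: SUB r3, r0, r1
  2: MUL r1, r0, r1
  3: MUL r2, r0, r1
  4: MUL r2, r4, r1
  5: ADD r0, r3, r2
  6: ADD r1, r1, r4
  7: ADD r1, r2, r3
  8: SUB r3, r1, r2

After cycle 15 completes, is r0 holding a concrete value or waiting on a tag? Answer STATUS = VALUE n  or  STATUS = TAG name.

cycle 1: issue ADD r1<-Add1 // r0:1,r1:Add1,r2:7,r3:5,r4:8
cycle 2: issue SUB r3<-Add2 // r0:1,r1:Add1,r2:7,r3:Add2,r4:8
cycle 3: issue MUL r1<-Mul1 // r0:1,r1:Mul1,r2:7,r3:Add2,r4:8
cycle 4: CDB Add1=15; issue MUL r2<-Mul2 // r0:1,r1:Mul1,r2:Mul2,r3:Add2,r4:8
cycle 5: stall // r0:1,r1:Mul1,r2:Mul2,r3:Add2,r4:8
cycle 6: stall // r0:1,r1:Mul1,r2:Mul2,r3:Add2,r4:8
cycle 7: CDB Add2=-14; stall // r0:1,r1:Mul1,r2:Mul2,r3:-14,r4:8
cycle 8: CDB Mul1=15; issue MUL r2<-Mul1 // r0:1,r1:15,r2:Mul1,r3:-14,r4:8
cycle 9: issue ADD r0<-Add1 // r0:Add1,r1:15,r2:Mul1,r3:-14,r4:8
cycle 10: issue ADD r1<-Add2 // r0:Add1,r1:Add2,r2:Mul1,r3:-14,r4:8
cycle 11: issue ADD r1<-Add3 // r0:Add1,r1:Add3,r2:Mul1,r3:-14,r4:8
cycle 12: CDB Mul1=120; stall // r0:Add1,r1:Add3,r2:120,r3:-14,r4:8
cycle 13: CDB Add2=23; issue SUB r3<-Add2 // r0:Add1,r1:Add3,r2:120,r3:Add2,r4:8
cycle 14: CDB Mul2=15 // r0:Add1,r1:Add3,r2:120,r3:Add2,r4:8
cycle 15: CDB Add1=106 // r0:106,r1:Add3,r2:120,r3:Add2,r4:8

STATUS = VALUE 106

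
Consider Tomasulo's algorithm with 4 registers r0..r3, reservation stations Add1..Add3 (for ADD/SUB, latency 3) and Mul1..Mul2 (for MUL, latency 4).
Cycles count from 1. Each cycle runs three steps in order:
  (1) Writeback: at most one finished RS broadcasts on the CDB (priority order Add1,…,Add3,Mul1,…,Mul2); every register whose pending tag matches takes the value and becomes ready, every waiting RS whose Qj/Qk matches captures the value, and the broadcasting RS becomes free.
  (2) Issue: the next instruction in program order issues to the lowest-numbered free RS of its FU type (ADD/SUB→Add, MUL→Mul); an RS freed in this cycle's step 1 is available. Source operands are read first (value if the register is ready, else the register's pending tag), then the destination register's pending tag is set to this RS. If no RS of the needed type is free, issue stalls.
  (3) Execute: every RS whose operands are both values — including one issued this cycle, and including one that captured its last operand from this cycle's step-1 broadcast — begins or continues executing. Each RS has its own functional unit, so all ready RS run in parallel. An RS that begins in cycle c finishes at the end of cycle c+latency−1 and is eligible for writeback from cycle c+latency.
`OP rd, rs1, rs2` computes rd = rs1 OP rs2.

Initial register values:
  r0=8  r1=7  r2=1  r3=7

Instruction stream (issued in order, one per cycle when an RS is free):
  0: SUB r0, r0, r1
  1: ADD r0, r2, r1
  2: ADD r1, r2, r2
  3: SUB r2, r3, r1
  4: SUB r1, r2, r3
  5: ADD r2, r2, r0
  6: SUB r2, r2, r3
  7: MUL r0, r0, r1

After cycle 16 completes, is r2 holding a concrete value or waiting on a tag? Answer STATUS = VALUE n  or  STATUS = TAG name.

cycle 1: issue SUB r0<-Add1 // r0:Add1,r1:7,r2:1,r3:7
cycle 2: issue ADD r0<-Add2 // r0:Add2,r1:7,r2:1,r3:7
cycle 3: issue ADD r1<-Add3 // r0:Add2,r1:Add3,r2:1,r3:7
cycle 4: CDB Add1=1; issue SUB r2<-Add1 // r0:Add2,r1:Add3,r2:Add1,r3:7
cycle 5: CDB Add2=8; issue SUB r1<-Add2 // r0:8,r1:Add2,r2:Add1,r3:7
cycle 6: CDB Add3=2; issue ADD r2<-Add3 // r0:8,r1:Add2,r2:Add3,r3:7
cycle 7: stall // r0:8,r1:Add2,r2:Add3,r3:7
cycle 8: stall // r0:8,r1:Add2,r2:Add3,r3:7
cycle 9: CDB Add1=5; issue SUB r2<-Add1 // r0:8,r1:Add2,r2:Add1,r3:7
cycle 10: issue MUL r0<-Mul1 // r0:Mul1,r1:Add2,r2:Add1,r3:7
cycle 11: - // r0:Mul1,r1:Add2,r2:Add1,r3:7
cycle 12: CDB Add2=-2 // r0:Mul1,r1:-2,r2:Add1,r3:7
cycle 13: CDB Add3=13 // r0:Mul1,r1:-2,r2:Add1,r3:7
cycle 14: - // r0:Mul1,r1:-2,r2:Add1,r3:7
cycle 15: - // r0:Mul1,r1:-2,r2:Add1,r3:7
cycle 16: CDB Add1=6 // r0:Mul1,r1:-2,r2:6,r3:7

STATUS = VALUE 6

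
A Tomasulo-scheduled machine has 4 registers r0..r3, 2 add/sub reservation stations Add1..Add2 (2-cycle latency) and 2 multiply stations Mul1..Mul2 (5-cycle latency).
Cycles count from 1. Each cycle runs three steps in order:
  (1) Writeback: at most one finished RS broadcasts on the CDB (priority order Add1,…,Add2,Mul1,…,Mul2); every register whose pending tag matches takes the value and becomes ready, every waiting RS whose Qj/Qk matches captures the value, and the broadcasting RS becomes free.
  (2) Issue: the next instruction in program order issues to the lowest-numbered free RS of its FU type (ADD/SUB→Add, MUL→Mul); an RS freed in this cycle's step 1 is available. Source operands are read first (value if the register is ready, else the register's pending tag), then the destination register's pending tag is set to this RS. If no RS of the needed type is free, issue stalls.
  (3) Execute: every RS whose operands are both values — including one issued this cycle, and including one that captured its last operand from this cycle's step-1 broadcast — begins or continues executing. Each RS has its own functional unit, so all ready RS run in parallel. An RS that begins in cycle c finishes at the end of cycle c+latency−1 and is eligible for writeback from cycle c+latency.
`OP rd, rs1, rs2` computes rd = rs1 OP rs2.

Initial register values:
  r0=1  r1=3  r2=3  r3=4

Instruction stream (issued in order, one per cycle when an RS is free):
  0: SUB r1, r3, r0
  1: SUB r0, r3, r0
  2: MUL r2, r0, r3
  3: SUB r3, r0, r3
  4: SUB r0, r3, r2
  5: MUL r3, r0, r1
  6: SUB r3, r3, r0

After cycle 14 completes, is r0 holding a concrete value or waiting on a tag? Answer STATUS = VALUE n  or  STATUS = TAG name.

  c1: issue SUB r1<-Add1  regs: r0:1,r1:Add1,r2:3,r3:4
  c2: issue SUB r0<-Add2  regs: r0:Add2,r1:Add1,r2:3,r3:4
  c3: CDB Add1=3; issue MUL r2<-Mul1  regs: r0:Add2,r1:3,r2:Mul1,r3:4
  c4: CDB Add2=3; issue SUB r3<-Add1  regs: r0:3,r1:3,r2:Mul1,r3:Add1
  c5: issue SUB r0<-Add2  regs: r0:Add2,r1:3,r2:Mul1,r3:Add1
  c6: CDB Add1=-1; issue MUL r3<-Mul2  regs: r0:Add2,r1:3,r2:Mul1,r3:Mul2
  c7: issue SUB r3<-Add1  regs: r0:Add2,r1:3,r2:Mul1,r3:Add1
  c8: -  regs: r0:Add2,r1:3,r2:Mul1,r3:Add1
  c9: CDB Mul1=12  regs: r0:Add2,r1:3,r2:12,r3:Add1
  c10: -  regs: r0:Add2,r1:3,r2:12,r3:Add1
  c11: CDB Add2=-13  regs: r0:-13,r1:3,r2:12,r3:Add1
  c12: -  regs: r0:-13,r1:3,r2:12,r3:Add1
  c13: -  regs: r0:-13,r1:3,r2:12,r3:Add1
  c14: -  regs: r0:-13,r1:3,r2:12,r3:Add1

STATUS = VALUE -13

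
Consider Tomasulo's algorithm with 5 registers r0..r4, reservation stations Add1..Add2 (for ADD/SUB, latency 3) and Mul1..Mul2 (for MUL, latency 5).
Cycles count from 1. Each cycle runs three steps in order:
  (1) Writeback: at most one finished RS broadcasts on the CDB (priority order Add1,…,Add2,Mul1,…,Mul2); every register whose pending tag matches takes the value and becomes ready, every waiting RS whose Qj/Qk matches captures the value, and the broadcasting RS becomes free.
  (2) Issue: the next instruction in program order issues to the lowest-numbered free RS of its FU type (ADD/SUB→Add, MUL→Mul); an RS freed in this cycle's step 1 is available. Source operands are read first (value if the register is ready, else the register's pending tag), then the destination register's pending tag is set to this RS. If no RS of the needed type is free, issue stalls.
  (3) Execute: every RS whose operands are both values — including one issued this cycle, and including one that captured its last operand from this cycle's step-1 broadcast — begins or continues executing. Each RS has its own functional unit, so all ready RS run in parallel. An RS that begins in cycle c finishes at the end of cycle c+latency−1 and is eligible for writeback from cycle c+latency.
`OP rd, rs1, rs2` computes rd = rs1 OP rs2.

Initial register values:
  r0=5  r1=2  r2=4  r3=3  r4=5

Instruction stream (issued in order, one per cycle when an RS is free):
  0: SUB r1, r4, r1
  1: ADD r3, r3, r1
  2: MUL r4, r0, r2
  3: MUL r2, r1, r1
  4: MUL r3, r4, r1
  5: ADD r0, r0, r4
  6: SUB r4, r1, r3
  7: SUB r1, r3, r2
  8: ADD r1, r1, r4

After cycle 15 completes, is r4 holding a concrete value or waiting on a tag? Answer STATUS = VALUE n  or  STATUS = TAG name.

  c1: issue SUB r1<-Add1  regs: r0:5,r1:Add1,r2:4,r3:3,r4:5
  c2: issue ADD r3<-Add2  regs: r0:5,r1:Add1,r2:4,r3:Add2,r4:5
  c3: issue MUL r4<-Mul1  regs: r0:5,r1:Add1,r2:4,r3:Add2,r4:Mul1
  c4: CDB Add1=3; issue MUL r2<-Mul2  regs: r0:5,r1:3,r2:Mul2,r3:Add2,r4:Mul1
  c5: stall  regs: r0:5,r1:3,r2:Mul2,r3:Add2,r4:Mul1
  c6: stall  regs: r0:5,r1:3,r2:Mul2,r3:Add2,r4:Mul1
  c7: CDB Add2=6; stall  regs: r0:5,r1:3,r2:Mul2,r3:6,r4:Mul1
  c8: CDB Mul1=20; issue MUL r3<-Mul1  regs: r0:5,r1:3,r2:Mul2,r3:Mul1,r4:20
  c9: CDB Mul2=9; issue ADD r0<-Add1  regs: r0:Add1,r1:3,r2:9,r3:Mul1,r4:20
  c10: issue SUB r4<-Add2  regs: r0:Add1,r1:3,r2:9,r3:Mul1,r4:Add2
  c11: stall  regs: r0:Add1,r1:3,r2:9,r3:Mul1,r4:Add2
  c12: CDB Add1=25; issue SUB r1<-Add1  regs: r0:25,r1:Add1,r2:9,r3:Mul1,r4:Add2
  c13: CDB Mul1=60; stall  regs: r0:25,r1:Add1,r2:9,r3:60,r4:Add2
  c14: stall  regs: r0:25,r1:Add1,r2:9,r3:60,r4:Add2
  c15: stall  regs: r0:25,r1:Add1,r2:9,r3:60,r4:Add2

STATUS = TAG Add2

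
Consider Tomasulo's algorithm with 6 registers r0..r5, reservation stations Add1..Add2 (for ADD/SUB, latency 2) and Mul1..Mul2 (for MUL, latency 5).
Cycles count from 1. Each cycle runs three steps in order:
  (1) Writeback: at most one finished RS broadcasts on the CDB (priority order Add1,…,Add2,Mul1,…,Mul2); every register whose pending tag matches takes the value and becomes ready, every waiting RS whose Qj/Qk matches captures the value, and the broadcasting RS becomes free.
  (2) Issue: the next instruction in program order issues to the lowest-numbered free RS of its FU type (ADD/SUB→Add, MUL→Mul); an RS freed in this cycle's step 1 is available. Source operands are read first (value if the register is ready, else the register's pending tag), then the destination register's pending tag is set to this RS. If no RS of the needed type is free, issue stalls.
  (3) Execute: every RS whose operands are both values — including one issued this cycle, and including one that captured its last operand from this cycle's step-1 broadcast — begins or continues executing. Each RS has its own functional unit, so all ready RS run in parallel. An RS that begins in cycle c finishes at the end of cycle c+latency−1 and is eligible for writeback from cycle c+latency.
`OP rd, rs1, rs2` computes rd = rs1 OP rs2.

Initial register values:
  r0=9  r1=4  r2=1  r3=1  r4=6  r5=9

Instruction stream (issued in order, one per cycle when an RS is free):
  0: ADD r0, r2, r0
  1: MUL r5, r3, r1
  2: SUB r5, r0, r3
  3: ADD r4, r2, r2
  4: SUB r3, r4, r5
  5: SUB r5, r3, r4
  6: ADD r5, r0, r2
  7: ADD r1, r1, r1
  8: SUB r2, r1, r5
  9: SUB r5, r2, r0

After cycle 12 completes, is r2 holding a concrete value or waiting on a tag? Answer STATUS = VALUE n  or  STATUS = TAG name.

STATUS = TAG Add2

  c1: issue ADD r0<-Add1  regs: r0:Add1,r1:4,r2:1,r3:1,r4:6,r5:9
  c2: issue MUL r5<-Mul1  regs: r0:Add1,r1:4,r2:1,r3:1,r4:6,r5:Mul1
  c3: CDB Add1=10; issue SUB r5<-Add1  regs: r0:10,r1:4,r2:1,r3:1,r4:6,r5:Add1
  c4: issue ADD r4<-Add2  regs: r0:10,r1:4,r2:1,r3:1,r4:Add2,r5:Add1
  c5: CDB Add1=9; issue SUB r3<-Add1  regs: r0:10,r1:4,r2:1,r3:Add1,r4:Add2,r5:9
  c6: CDB Add2=2; issue SUB r5<-Add2  regs: r0:10,r1:4,r2:1,r3:Add1,r4:2,r5:Add2
  c7: CDB Mul1=4; stall  regs: r0:10,r1:4,r2:1,r3:Add1,r4:2,r5:Add2
  c8: CDB Add1=-7; issue ADD r5<-Add1  regs: r0:10,r1:4,r2:1,r3:-7,r4:2,r5:Add1
  c9: stall  regs: r0:10,r1:4,r2:1,r3:-7,r4:2,r5:Add1
  c10: CDB Add1=11; issue ADD r1<-Add1  regs: r0:10,r1:Add1,r2:1,r3:-7,r4:2,r5:11
  c11: CDB Add2=-9; issue SUB r2<-Add2  regs: r0:10,r1:Add1,r2:Add2,r3:-7,r4:2,r5:11
  c12: CDB Add1=8; issue SUB r5<-Add1  regs: r0:10,r1:8,r2:Add2,r3:-7,r4:2,r5:Add1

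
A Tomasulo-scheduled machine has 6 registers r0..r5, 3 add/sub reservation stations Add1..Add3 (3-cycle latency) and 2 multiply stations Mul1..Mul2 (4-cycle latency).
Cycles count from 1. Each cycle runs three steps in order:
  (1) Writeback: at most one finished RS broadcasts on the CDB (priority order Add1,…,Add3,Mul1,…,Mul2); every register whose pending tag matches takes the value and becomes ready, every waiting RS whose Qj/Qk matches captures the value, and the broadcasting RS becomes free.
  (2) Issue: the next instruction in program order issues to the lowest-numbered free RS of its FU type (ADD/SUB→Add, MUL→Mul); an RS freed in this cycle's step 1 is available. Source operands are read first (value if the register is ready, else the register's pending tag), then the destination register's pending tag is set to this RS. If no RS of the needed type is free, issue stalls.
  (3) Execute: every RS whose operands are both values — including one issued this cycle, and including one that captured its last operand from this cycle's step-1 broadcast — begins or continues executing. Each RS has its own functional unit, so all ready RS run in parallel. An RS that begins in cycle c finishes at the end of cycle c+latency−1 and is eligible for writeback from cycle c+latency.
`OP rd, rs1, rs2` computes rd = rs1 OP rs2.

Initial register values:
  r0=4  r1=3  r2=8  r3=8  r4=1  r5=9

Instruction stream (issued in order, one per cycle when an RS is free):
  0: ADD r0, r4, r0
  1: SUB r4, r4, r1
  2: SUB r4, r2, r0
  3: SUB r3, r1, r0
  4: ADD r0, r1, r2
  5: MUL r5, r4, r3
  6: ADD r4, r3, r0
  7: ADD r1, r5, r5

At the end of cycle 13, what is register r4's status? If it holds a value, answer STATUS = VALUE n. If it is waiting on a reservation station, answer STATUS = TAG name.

STATUS = VALUE 9

  c1: issue ADD r0<-Add1  regs: r0:Add1,r1:3,r2:8,r3:8,r4:1,r5:9
  c2: issue SUB r4<-Add2  regs: r0:Add1,r1:3,r2:8,r3:8,r4:Add2,r5:9
  c3: issue SUB r4<-Add3  regs: r0:Add1,r1:3,r2:8,r3:8,r4:Add3,r5:9
  c4: CDB Add1=5; issue SUB r3<-Add1  regs: r0:5,r1:3,r2:8,r3:Add1,r4:Add3,r5:9
  c5: CDB Add2=-2; issue ADD r0<-Add2  regs: r0:Add2,r1:3,r2:8,r3:Add1,r4:Add3,r5:9
  c6: issue MUL r5<-Mul1  regs: r0:Add2,r1:3,r2:8,r3:Add1,r4:Add3,r5:Mul1
  c7: CDB Add1=-2; issue ADD r4<-Add1  regs: r0:Add2,r1:3,r2:8,r3:-2,r4:Add1,r5:Mul1
  c8: CDB Add2=11; issue ADD r1<-Add2  regs: r0:11,r1:Add2,r2:8,r3:-2,r4:Add1,r5:Mul1
  c9: CDB Add3=3  regs: r0:11,r1:Add2,r2:8,r3:-2,r4:Add1,r5:Mul1
  c10: -  regs: r0:11,r1:Add2,r2:8,r3:-2,r4:Add1,r5:Mul1
  c11: CDB Add1=9  regs: r0:11,r1:Add2,r2:8,r3:-2,r4:9,r5:Mul1
  c12: -  regs: r0:11,r1:Add2,r2:8,r3:-2,r4:9,r5:Mul1
  c13: CDB Mul1=-6  regs: r0:11,r1:Add2,r2:8,r3:-2,r4:9,r5:-6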